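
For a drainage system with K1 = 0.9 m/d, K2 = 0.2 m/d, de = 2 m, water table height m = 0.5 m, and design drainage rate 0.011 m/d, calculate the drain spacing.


S^2 = 8*K2*de*m/q + 4*K1*m^2/q
S^2 = 8*0.2*2*0.5/0.011 + 4*0.9*0.5^2/0.011
S = sqrt(227.2727)

15.0756 m


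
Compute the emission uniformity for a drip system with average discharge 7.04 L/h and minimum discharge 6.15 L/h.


EU = (q_min/q_avg)*100 = (6.15/7.04)*100 = 87.3580%

87.3580 %


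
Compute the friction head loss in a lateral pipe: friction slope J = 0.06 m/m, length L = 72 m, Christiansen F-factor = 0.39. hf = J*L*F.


hf = J * L * F = 0.06 * 72 * 0.39 = 1.6848 m

1.6848 m


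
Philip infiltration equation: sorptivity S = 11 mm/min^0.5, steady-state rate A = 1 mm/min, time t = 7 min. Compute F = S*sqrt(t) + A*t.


F = S*sqrt(t) + A*t
F = 11*sqrt(7) + 1*7
F = 11*2.645751 + 7

36.1033 mm


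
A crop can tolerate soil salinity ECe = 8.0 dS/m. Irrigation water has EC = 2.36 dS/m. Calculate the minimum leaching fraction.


LR = ECiw / (5*ECe - ECiw)
LR = 2.36 / (5*8.0 - 2.36)
LR = 2.36 / 37.6400

0.0627


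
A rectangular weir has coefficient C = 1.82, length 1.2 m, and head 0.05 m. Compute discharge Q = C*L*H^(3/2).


Q = C * L * H^(3/2) = 1.82 * 1.2 * 0.05^1.5 = 1.82 * 1.2 * 0.011180

0.0244 m^3/s


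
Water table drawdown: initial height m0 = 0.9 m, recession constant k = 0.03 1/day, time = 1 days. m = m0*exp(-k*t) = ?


m = m0 * exp(-k*t)
m = 0.9 * exp(-0.03 * 1)
m = 0.9 * exp(-0.0300)

0.8734 m


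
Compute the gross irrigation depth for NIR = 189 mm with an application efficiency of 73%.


Ea = 73% = 0.73
GID = NIR / Ea = 189 / 0.73 = 258.9041 mm

258.9041 mm


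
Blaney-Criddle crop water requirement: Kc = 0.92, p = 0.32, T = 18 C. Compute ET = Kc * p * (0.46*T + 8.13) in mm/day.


ET = Kc * p * (0.46*T + 8.13)
ET = 0.92 * 0.32 * (0.46*18 + 8.13)
ET = 0.92 * 0.32 * 16.4100

4.8311 mm/day


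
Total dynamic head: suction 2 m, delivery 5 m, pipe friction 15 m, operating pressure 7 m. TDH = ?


TDH = Hs + Hd + hf + Hp = 2 + 5 + 15 + 7 = 29

29 m


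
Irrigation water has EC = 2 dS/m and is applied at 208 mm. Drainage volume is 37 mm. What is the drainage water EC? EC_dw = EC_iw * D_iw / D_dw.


EC_dw = EC_iw * D_iw / D_dw
EC_dw = 2 * 208 / 37
EC_dw = 416 / 37

11.2432 dS/m


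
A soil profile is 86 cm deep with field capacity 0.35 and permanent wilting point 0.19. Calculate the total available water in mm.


AWC = (FC - PWP) * d * 10
AWC = (0.35 - 0.19) * 86 * 10
AWC = 0.1600 * 86 * 10

137.6000 mm


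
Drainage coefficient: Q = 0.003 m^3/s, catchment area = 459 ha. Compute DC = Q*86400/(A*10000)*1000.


DC = Q * 86400 / (A * 10000) * 1000
DC = 0.003 * 86400 / (459 * 10000) * 1000
DC = 259200.0000 / 4590000

0.0565 mm/day


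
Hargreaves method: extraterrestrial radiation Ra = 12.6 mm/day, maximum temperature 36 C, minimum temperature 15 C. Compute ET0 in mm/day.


Tmean = (Tmax + Tmin)/2 = (36 + 15)/2 = 25.5
ET0 = 0.0023 * 12.6 * (25.5 + 17.8) * sqrt(36 - 15)
ET0 = 0.0023 * 12.6 * 43.3 * 4.582576

5.7504 mm/day


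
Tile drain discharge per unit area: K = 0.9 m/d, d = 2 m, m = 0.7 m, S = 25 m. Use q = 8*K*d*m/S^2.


q = 8*K*d*m/S^2
q = 8*0.9*2*0.7/25^2
q = 10.0800 / 625

0.0161 m/d


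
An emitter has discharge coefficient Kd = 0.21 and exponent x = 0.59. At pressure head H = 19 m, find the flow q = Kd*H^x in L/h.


q = Kd * H^x = 0.21 * 19^0.59 = 0.21 * 5.681521

1.1931 L/h


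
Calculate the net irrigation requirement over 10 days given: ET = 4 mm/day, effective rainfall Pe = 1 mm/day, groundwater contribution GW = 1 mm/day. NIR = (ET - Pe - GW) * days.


Daily deficit = ET - Pe - GW = 4 - 1 - 1 = 2 mm/day
NIR = 2 * 10 = 20 mm

20.0000 mm


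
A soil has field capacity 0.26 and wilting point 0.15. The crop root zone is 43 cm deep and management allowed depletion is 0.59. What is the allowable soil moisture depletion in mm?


SMD = (FC - PWP) * d * MAD * 10
SMD = (0.26 - 0.15) * 43 * 0.59 * 10
SMD = 0.1100 * 43 * 0.59 * 10

27.9070 mm


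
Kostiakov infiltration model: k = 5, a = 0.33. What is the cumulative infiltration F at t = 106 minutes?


F = k * t^a = 5 * 106^0.33
F = 5 * 4.659625

23.2981 mm


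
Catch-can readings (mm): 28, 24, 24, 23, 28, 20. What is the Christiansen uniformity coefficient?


mean = 24.500000 mm
MAD = 2.333333 mm
CU = (1 - 2.333333/24.500000)*100

90.4762 %


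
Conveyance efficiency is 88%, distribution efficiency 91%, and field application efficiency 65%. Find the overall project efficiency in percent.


Ec = 0.88, Eb = 0.91, Ea = 0.65
E = 0.88 * 0.91 * 0.65 * 100 = 52.0520%

52.0520 %


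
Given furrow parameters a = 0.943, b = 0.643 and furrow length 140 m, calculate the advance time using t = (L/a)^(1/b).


t = (L/a)^(1/b)
t = (140/0.943)^(1/0.643)
t = 148.462354^(1/0.643)

2384.0719 min


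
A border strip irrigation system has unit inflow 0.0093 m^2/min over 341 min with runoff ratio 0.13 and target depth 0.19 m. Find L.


L = q*t/((1+r)*Z)
L = 0.0093*341/((1+0.13)*0.19)
L = 3.1713/0.2147

14.7708 m


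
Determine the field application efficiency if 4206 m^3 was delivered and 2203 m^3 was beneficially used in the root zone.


Ea = V_root / V_field * 100 = 2203 / 4206 * 100 = 52.3776%

52.3776 %


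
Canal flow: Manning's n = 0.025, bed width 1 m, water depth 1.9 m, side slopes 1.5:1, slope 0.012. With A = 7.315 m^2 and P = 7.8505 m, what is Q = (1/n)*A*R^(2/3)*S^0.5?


R = A/P = 7.315/7.8505 = 0.931788
Q = (1/0.025) * 7.315 * 0.931788^(2/3) * 0.012^0.5

30.5780 m^3/s


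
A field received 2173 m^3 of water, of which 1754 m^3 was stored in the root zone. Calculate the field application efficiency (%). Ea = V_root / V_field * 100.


Ea = V_root / V_field * 100 = 1754 / 2173 * 100 = 80.7179%

80.7179 %


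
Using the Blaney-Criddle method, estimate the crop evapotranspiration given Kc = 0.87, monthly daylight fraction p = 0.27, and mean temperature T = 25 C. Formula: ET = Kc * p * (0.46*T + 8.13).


ET = Kc * p * (0.46*T + 8.13)
ET = 0.87 * 0.27 * (0.46*25 + 8.13)
ET = 0.87 * 0.27 * 19.6300

4.6111 mm/day


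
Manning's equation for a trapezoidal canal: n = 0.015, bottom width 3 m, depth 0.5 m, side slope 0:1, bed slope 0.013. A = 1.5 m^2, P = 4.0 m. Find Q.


R = A/P = 1.5/4.0 = 0.375000
Q = (1/0.015) * 1.5 * 0.375000^(2/3) * 0.013^0.5

5.9292 m^3/s


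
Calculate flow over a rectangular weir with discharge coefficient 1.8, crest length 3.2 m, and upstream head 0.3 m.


Q = C * L * H^(3/2) = 1.8 * 3.2 * 0.3^1.5 = 1.8 * 3.2 * 0.164317

0.9465 m^3/s


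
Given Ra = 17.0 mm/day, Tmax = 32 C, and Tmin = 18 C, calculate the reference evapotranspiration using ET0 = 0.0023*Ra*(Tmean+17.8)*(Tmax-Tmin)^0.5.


Tmean = (Tmax + Tmin)/2 = (32 + 18)/2 = 25.0
ET0 = 0.0023 * 17.0 * (25.0 + 17.8) * sqrt(32 - 18)
ET0 = 0.0023 * 17.0 * 42.8 * 3.741657

6.2616 mm/day


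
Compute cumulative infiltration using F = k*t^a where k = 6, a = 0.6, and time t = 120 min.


F = k * t^a = 6 * 120^0.6
F = 6 * 17.681078

106.0865 mm


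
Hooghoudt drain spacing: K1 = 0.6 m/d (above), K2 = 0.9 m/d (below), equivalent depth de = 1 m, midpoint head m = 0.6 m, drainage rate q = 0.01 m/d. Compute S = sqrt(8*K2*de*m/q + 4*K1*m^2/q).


S^2 = 8*K2*de*m/q + 4*K1*m^2/q
S^2 = 8*0.9*1*0.6/0.01 + 4*0.6*0.6^2/0.01
S = sqrt(518.4000)

22.7684 m


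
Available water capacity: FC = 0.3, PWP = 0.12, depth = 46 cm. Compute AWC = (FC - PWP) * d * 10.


AWC = (FC - PWP) * d * 10
AWC = (0.3 - 0.12) * 46 * 10
AWC = 0.1800 * 46 * 10

82.8000 mm


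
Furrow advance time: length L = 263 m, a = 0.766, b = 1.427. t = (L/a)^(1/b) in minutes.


t = (L/a)^(1/b)
t = (263/0.766)^(1/1.427)
t = 343.342037^(1/1.427)

59.8361 min


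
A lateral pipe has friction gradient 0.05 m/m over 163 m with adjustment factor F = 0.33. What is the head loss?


hf = J * L * F = 0.05 * 163 * 0.33 = 2.6895 m

2.6895 m


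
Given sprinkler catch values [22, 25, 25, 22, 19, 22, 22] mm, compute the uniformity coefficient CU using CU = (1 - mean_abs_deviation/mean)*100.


mean = 22.428571 mm
MAD = 1.469388 mm
CU = (1 - 1.469388/22.428571)*100

93.4486 %


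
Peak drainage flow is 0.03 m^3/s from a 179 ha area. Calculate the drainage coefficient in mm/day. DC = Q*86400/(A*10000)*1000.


DC = Q * 86400 / (A * 10000) * 1000
DC = 0.03 * 86400 / (179 * 10000) * 1000
DC = 2592000.0000 / 1790000

1.4480 mm/day


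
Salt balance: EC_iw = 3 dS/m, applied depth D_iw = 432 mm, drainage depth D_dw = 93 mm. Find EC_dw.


EC_dw = EC_iw * D_iw / D_dw
EC_dw = 3 * 432 / 93
EC_dw = 1296 / 93

13.9355 dS/m


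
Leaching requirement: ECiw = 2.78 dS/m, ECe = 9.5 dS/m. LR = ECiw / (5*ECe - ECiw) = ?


LR = ECiw / (5*ECe - ECiw)
LR = 2.78 / (5*9.5 - 2.78)
LR = 2.78 / 44.7200

0.0622


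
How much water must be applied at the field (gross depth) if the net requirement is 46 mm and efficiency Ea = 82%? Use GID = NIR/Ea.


Ea = 82% = 0.82
GID = NIR / Ea = 46 / 0.82 = 56.0976 mm

56.0976 mm


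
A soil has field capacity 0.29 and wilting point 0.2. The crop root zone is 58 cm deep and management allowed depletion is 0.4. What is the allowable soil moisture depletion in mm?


SMD = (FC - PWP) * d * MAD * 10
SMD = (0.29 - 0.2) * 58 * 0.4 * 10
SMD = 0.0900 * 58 * 0.4 * 10

20.8800 mm


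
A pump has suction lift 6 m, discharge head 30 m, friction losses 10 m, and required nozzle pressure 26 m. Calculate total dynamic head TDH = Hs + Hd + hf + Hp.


TDH = Hs + Hd + hf + Hp = 6 + 30 + 10 + 26 = 72

72 m


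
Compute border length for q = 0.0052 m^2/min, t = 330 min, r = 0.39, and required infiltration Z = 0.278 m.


L = q*t/((1+r)*Z)
L = 0.0052*330/((1+0.39)*0.278)
L = 1.716/0.38642

4.4408 m


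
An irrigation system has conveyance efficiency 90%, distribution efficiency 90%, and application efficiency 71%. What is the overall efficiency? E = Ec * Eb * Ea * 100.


Ec = 0.9, Eb = 0.9, Ea = 0.71
E = 0.9 * 0.9 * 0.71 * 100 = 57.5100%

57.5100 %


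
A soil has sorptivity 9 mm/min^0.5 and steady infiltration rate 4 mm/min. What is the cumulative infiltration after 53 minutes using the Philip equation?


F = S*sqrt(t) + A*t
F = 9*sqrt(53) + 4*53
F = 9*7.280110 + 212

277.5210 mm


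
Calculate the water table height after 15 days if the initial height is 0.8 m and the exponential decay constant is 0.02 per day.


m = m0 * exp(-k*t)
m = 0.8 * exp(-0.02 * 15)
m = 0.8 * exp(-0.3000)

0.5927 m


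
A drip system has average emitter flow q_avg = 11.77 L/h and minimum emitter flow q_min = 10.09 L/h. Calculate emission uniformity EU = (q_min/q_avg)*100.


EU = (q_min/q_avg)*100 = (10.09/11.77)*100 = 85.7264%

85.7264 %


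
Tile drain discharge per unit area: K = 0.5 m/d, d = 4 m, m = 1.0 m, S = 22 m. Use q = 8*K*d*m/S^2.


q = 8*K*d*m/S^2
q = 8*0.5*4*1.0/22^2
q = 16.0000 / 484

0.0331 m/d


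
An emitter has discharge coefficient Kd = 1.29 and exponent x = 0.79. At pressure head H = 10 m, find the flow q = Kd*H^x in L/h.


q = Kd * H^x = 1.29 * 10^0.79 = 1.29 * 6.165950

7.9541 L/h


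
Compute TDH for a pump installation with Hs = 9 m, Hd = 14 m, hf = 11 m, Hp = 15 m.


TDH = Hs + Hd + hf + Hp = 9 + 14 + 11 + 15 = 49

49 m


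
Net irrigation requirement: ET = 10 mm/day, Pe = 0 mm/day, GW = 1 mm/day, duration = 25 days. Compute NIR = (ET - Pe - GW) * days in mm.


Daily deficit = ET - Pe - GW = 10 - 0 - 1 = 9 mm/day
NIR = 9 * 25 = 225 mm

225.0000 mm


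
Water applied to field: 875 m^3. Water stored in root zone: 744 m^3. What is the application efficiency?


Ea = V_root / V_field * 100 = 744 / 875 * 100 = 85.0286%

85.0286 %


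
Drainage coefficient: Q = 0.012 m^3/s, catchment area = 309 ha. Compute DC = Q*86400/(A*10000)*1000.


DC = Q * 86400 / (A * 10000) * 1000
DC = 0.012 * 86400 / (309 * 10000) * 1000
DC = 1036800.0000 / 3090000

0.3355 mm/day


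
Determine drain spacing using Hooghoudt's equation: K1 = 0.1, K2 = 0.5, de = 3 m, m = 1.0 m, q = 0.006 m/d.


S^2 = 8*K2*de*m/q + 4*K1*m^2/q
S^2 = 8*0.5*3*1.0/0.006 + 4*0.1*1.0^2/0.006
S = sqrt(2066.6667)

45.4606 m


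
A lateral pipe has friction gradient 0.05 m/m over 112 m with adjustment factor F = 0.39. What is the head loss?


hf = J * L * F = 0.05 * 112 * 0.39 = 2.1840 m

2.1840 m


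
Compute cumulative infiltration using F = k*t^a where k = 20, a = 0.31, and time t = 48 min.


F = k * t^a = 20 * 48^0.31
F = 20 * 3.320357

66.4071 mm


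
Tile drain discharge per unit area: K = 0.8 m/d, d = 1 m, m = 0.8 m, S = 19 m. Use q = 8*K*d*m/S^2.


q = 8*K*d*m/S^2
q = 8*0.8*1*0.8/19^2
q = 5.1200 / 361

0.0142 m/d


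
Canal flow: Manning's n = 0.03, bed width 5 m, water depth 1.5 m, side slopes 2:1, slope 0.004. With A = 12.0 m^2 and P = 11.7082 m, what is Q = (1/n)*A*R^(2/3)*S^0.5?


R = A/P = 12.0/11.7082 = 1.024923
Q = (1/0.03) * 12.0 * 1.024923^(2/3) * 0.004^0.5

25.7168 m^3/s


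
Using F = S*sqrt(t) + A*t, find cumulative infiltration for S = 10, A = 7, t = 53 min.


F = S*sqrt(t) + A*t
F = 10*sqrt(53) + 7*53
F = 10*7.280110 + 371

443.8011 mm


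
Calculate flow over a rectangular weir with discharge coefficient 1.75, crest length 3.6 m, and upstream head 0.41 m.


Q = C * L * H^(3/2) = 1.75 * 3.6 * 0.41^1.5 = 1.75 * 3.6 * 0.262528

1.6539 m^3/s


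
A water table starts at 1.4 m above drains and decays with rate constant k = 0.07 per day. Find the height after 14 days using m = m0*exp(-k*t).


m = m0 * exp(-k*t)
m = 1.4 * exp(-0.07 * 14)
m = 1.4 * exp(-0.9800)

0.5254 m


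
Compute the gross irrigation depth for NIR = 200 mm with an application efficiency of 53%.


Ea = 53% = 0.53
GID = NIR / Ea = 200 / 0.53 = 377.3585 mm

377.3585 mm


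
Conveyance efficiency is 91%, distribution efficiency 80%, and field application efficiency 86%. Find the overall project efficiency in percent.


Ec = 0.91, Eb = 0.8, Ea = 0.86
E = 0.91 * 0.8 * 0.86 * 100 = 62.6080%

62.6080 %


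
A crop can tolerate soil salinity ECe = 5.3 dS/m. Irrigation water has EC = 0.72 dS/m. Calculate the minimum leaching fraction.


LR = ECiw / (5*ECe - ECiw)
LR = 0.72 / (5*5.3 - 0.72)
LR = 0.72 / 25.7800

0.0279


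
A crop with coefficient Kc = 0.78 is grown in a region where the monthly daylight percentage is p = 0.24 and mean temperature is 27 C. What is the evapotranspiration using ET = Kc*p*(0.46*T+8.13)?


ET = Kc * p * (0.46*T + 8.13)
ET = 0.78 * 0.24 * (0.46*27 + 8.13)
ET = 0.78 * 0.24 * 20.5500

3.8470 mm/day


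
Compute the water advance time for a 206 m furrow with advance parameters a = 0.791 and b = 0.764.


t = (L/a)^(1/b)
t = (206/0.791)^(1/0.764)
t = 260.429836^(1/0.764)

1451.7735 min


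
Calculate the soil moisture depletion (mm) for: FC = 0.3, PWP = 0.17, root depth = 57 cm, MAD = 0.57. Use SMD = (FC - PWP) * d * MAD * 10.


SMD = (FC - PWP) * d * MAD * 10
SMD = (0.3 - 0.17) * 57 * 0.57 * 10
SMD = 0.1300 * 57 * 0.57 * 10

42.2370 mm


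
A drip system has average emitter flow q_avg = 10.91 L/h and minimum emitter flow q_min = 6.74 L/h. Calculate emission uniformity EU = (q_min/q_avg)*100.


EU = (q_min/q_avg)*100 = (6.74/10.91)*100 = 61.7782%

61.7782 %


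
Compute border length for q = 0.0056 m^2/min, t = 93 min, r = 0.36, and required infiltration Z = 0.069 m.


L = q*t/((1+r)*Z)
L = 0.0056*93/((1+0.36)*0.069)
L = 0.5208/0.09384

5.5499 m


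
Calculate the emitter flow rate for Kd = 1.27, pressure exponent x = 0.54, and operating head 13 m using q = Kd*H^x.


q = Kd * H^x = 1.27 * 13^0.54 = 1.27 * 3.995116

5.0738 L/h


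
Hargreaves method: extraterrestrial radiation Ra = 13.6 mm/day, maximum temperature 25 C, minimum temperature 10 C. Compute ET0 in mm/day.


Tmean = (Tmax + Tmin)/2 = (25 + 10)/2 = 17.5
ET0 = 0.0023 * 13.6 * (17.5 + 17.8) * sqrt(25 - 10)
ET0 = 0.0023 * 13.6 * 35.3 * 3.872983

4.2765 mm/day


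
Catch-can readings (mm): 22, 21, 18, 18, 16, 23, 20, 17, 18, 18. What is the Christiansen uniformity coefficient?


mean = 19.100000 mm
MAD = 1.920000 mm
CU = (1 - 1.920000/19.100000)*100

89.9476 %


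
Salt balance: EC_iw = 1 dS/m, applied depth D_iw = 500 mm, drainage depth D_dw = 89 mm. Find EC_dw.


EC_dw = EC_iw * D_iw / D_dw
EC_dw = 1 * 500 / 89
EC_dw = 500 / 89

5.6180 dS/m


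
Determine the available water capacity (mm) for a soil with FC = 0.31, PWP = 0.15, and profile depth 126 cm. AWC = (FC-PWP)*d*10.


AWC = (FC - PWP) * d * 10
AWC = (0.31 - 0.15) * 126 * 10
AWC = 0.1600 * 126 * 10

201.6000 mm


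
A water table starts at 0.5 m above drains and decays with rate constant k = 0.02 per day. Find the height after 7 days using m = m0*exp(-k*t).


m = m0 * exp(-k*t)
m = 0.5 * exp(-0.02 * 7)
m = 0.5 * exp(-0.1400)

0.4347 m


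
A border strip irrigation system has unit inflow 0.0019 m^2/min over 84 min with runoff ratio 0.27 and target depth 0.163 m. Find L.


L = q*t/((1+r)*Z)
L = 0.0019*84/((1+0.27)*0.163)
L = 0.1596/0.20701

0.7710 m


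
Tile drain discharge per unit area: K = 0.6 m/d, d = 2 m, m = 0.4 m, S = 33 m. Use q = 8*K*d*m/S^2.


q = 8*K*d*m/S^2
q = 8*0.6*2*0.4/33^2
q = 3.8400 / 1089

0.0035 m/d


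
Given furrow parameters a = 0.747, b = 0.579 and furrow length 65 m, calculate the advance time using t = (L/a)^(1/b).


t = (L/a)^(1/b)
t = (65/0.747)^(1/0.579)
t = 87.014726^(1/0.579)

2238.2116 min


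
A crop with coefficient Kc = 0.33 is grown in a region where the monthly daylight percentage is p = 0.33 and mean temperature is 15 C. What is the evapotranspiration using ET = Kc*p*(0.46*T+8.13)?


ET = Kc * p * (0.46*T + 8.13)
ET = 0.33 * 0.33 * (0.46*15 + 8.13)
ET = 0.33 * 0.33 * 15.0300

1.6368 mm/day


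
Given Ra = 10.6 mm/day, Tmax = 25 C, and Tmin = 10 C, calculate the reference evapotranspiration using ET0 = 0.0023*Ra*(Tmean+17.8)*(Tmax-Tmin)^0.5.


Tmean = (Tmax + Tmin)/2 = (25 + 10)/2 = 17.5
ET0 = 0.0023 * 10.6 * (17.5 + 17.8) * sqrt(25 - 10)
ET0 = 0.0023 * 10.6 * 35.3 * 3.872983

3.3331 mm/day


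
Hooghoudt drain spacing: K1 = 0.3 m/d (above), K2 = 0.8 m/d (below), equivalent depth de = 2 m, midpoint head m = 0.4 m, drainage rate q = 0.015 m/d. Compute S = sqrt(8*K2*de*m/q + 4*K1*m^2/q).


S^2 = 8*K2*de*m/q + 4*K1*m^2/q
S^2 = 8*0.8*2*0.4/0.015 + 4*0.3*0.4^2/0.015
S = sqrt(354.1333)

18.8184 m


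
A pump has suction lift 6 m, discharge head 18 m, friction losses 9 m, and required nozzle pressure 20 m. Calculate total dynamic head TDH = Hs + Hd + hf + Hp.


TDH = Hs + Hd + hf + Hp = 6 + 18 + 9 + 20 = 53

53 m


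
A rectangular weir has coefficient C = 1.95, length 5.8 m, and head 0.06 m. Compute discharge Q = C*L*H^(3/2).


Q = C * L * H^(3/2) = 1.95 * 5.8 * 0.06^1.5 = 1.95 * 5.8 * 0.014697

0.1662 m^3/s


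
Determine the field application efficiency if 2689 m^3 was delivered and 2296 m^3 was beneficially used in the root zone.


Ea = V_root / V_field * 100 = 2296 / 2689 * 100 = 85.3849%

85.3849 %


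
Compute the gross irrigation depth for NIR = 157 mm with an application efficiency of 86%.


Ea = 86% = 0.86
GID = NIR / Ea = 157 / 0.86 = 182.5581 mm

182.5581 mm


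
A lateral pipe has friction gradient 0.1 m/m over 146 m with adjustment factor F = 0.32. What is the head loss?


hf = J * L * F = 0.1 * 146 * 0.32 = 4.6720 m

4.6720 m


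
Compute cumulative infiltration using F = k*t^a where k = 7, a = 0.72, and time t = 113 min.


F = k * t^a = 7 * 113^0.72
F = 7 * 30.075751

210.5303 mm


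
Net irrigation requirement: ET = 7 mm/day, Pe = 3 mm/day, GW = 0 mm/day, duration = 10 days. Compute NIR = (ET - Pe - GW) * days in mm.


Daily deficit = ET - Pe - GW = 7 - 3 - 0 = 4 mm/day
NIR = 4 * 10 = 40 mm

40.0000 mm


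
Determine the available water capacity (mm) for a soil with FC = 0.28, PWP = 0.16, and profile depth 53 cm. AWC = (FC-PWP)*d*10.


AWC = (FC - PWP) * d * 10
AWC = (0.28 - 0.16) * 53 * 10
AWC = 0.1200 * 53 * 10

63.6000 mm


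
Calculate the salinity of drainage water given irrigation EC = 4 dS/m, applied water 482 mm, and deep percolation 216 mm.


EC_dw = EC_iw * D_iw / D_dw
EC_dw = 4 * 482 / 216
EC_dw = 1928 / 216

8.9259 dS/m


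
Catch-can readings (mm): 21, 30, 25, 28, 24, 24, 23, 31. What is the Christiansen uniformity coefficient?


mean = 25.750000 mm
MAD = 2.937500 mm
CU = (1 - 2.937500/25.750000)*100

88.5922 %


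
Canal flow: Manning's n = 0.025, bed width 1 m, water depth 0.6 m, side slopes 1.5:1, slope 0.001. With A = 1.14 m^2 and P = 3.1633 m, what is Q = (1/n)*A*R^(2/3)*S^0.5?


R = A/P = 1.14/3.1633 = 0.360383
Q = (1/0.025) * 1.14 * 0.360383^(2/3) * 0.001^0.5

0.7303 m^3/s


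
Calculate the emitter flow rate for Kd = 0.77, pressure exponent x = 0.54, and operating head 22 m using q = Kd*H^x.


q = Kd * H^x = 0.77 * 22^0.54 = 0.77 * 5.307723

4.0869 L/h


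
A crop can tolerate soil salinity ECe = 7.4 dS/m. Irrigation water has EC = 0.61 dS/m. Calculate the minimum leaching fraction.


LR = ECiw / (5*ECe - ECiw)
LR = 0.61 / (5*7.4 - 0.61)
LR = 0.61 / 36.3900

0.0168


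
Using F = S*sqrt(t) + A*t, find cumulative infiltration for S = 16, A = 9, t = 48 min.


F = S*sqrt(t) + A*t
F = 16*sqrt(48) + 9*48
F = 16*6.928203 + 432

542.8512 mm


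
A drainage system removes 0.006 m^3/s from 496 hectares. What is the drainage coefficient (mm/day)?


DC = Q * 86400 / (A * 10000) * 1000
DC = 0.006 * 86400 / (496 * 10000) * 1000
DC = 518400.0000 / 4960000

0.1045 mm/day


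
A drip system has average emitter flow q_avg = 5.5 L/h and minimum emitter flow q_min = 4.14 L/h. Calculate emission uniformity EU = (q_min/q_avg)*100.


EU = (q_min/q_avg)*100 = (4.14/5.5)*100 = 75.2727%

75.2727 %


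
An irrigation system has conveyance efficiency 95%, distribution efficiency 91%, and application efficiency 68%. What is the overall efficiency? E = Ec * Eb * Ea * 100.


Ec = 0.95, Eb = 0.91, Ea = 0.68
E = 0.95 * 0.91 * 0.68 * 100 = 58.7860%

58.7860 %


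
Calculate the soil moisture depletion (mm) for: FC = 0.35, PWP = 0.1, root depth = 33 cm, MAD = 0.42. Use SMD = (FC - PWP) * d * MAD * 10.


SMD = (FC - PWP) * d * MAD * 10
SMD = (0.35 - 0.1) * 33 * 0.42 * 10
SMD = 0.2500 * 33 * 0.42 * 10

34.6500 mm


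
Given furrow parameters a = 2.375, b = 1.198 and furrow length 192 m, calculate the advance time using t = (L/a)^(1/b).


t = (L/a)^(1/b)
t = (192/2.375)^(1/1.198)
t = 80.842105^(1/1.198)

39.1158 min


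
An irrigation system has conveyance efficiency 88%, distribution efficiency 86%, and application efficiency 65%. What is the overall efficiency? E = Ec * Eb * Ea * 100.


Ec = 0.88, Eb = 0.86, Ea = 0.65
E = 0.88 * 0.86 * 0.65 * 100 = 49.1920%

49.1920 %


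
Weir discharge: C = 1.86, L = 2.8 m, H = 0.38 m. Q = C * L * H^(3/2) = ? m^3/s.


Q = C * L * H^(3/2) = 1.86 * 2.8 * 0.38^1.5 = 1.86 * 2.8 * 0.234248

1.2200 m^3/s


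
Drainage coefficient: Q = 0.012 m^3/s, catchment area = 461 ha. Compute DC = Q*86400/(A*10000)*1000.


DC = Q * 86400 / (A * 10000) * 1000
DC = 0.012 * 86400 / (461 * 10000) * 1000
DC = 1036800.0000 / 4610000

0.2249 mm/day


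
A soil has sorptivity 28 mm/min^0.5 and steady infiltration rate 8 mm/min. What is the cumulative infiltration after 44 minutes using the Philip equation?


F = S*sqrt(t) + A*t
F = 28*sqrt(44) + 8*44
F = 28*6.633250 + 352

537.7310 mm


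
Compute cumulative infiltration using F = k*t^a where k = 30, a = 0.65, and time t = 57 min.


F = k * t^a = 30 * 57^0.65
F = 30 * 13.845819

415.3746 mm


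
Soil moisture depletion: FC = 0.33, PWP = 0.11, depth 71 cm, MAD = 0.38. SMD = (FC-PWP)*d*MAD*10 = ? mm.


SMD = (FC - PWP) * d * MAD * 10
SMD = (0.33 - 0.11) * 71 * 0.38 * 10
SMD = 0.2200 * 71 * 0.38 * 10

59.3560 mm


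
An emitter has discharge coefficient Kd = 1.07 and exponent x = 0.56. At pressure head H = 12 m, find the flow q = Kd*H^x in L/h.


q = Kd * H^x = 1.07 * 12^0.56 = 1.07 * 4.021069

4.3025 L/h


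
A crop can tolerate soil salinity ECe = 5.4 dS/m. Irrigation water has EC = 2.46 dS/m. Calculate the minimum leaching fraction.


LR = ECiw / (5*ECe - ECiw)
LR = 2.46 / (5*5.4 - 2.46)
LR = 2.46 / 24.5400

0.1002


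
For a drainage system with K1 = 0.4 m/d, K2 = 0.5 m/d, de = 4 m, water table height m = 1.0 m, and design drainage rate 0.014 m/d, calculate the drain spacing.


S^2 = 8*K2*de*m/q + 4*K1*m^2/q
S^2 = 8*0.5*4*1.0/0.014 + 4*0.4*1.0^2/0.014
S = sqrt(1257.1429)

35.4562 m


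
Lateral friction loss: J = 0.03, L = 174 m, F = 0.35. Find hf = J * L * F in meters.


hf = J * L * F = 0.03 * 174 * 0.35 = 1.8270 m

1.8270 m


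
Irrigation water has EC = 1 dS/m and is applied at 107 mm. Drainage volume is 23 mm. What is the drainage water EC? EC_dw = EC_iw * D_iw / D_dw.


EC_dw = EC_iw * D_iw / D_dw
EC_dw = 1 * 107 / 23
EC_dw = 107 / 23

4.6522 dS/m


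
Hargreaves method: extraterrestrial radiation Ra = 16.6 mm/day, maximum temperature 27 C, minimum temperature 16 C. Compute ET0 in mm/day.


Tmean = (Tmax + Tmin)/2 = (27 + 16)/2 = 21.5
ET0 = 0.0023 * 16.6 * (21.5 + 17.8) * sqrt(27 - 16)
ET0 = 0.0023 * 16.6 * 39.3 * 3.316625

4.9765 mm/day


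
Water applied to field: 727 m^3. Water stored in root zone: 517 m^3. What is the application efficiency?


Ea = V_root / V_field * 100 = 517 / 727 * 100 = 71.1142%

71.1142 %


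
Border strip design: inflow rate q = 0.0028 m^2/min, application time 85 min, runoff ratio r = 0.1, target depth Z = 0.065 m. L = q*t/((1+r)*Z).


L = q*t/((1+r)*Z)
L = 0.0028*85/((1+0.1)*0.065)
L = 0.238/0.0715

3.3287 m


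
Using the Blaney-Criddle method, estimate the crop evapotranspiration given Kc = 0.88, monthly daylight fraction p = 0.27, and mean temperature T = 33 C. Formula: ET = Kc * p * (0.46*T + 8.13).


ET = Kc * p * (0.46*T + 8.13)
ET = 0.88 * 0.27 * (0.46*33 + 8.13)
ET = 0.88 * 0.27 * 23.3100

5.5385 mm/day


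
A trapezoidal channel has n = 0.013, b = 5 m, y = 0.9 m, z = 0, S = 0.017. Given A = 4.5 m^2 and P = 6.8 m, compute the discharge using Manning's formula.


R = A/P = 4.5/6.8 = 0.661765
Q = (1/0.013) * 4.5 * 0.661765^(2/3) * 0.017^0.5

34.2738 m^3/s


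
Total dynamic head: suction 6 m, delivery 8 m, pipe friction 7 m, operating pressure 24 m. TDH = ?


TDH = Hs + Hd + hf + Hp = 6 + 8 + 7 + 24 = 45

45 m


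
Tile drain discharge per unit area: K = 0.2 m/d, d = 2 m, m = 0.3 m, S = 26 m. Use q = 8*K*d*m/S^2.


q = 8*K*d*m/S^2
q = 8*0.2*2*0.3/26^2
q = 0.9600 / 676

0.0014 m/d


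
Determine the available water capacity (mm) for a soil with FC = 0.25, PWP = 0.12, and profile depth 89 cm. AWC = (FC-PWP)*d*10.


AWC = (FC - PWP) * d * 10
AWC = (0.25 - 0.12) * 89 * 10
AWC = 0.1300 * 89 * 10

115.7000 mm


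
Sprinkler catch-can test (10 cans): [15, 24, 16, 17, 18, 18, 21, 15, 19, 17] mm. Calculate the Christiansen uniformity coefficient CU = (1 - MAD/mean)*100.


mean = 18.000000 mm
MAD = 2.000000 mm
CU = (1 - 2.000000/18.000000)*100

88.8889 %


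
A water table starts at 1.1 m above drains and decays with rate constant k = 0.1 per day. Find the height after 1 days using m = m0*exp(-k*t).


m = m0 * exp(-k*t)
m = 1.1 * exp(-0.1 * 1)
m = 1.1 * exp(-0.1000)

0.9953 m


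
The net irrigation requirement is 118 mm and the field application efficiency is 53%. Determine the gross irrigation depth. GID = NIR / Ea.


Ea = 53% = 0.53
GID = NIR / Ea = 118 / 0.53 = 222.6415 mm

222.6415 mm


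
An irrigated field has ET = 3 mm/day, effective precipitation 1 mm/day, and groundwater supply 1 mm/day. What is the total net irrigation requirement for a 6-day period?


Daily deficit = ET - Pe - GW = 3 - 1 - 1 = 1 mm/day
NIR = 1 * 6 = 6 mm

6.0000 mm


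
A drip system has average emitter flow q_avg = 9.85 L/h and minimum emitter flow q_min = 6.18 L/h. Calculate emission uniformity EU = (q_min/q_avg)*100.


EU = (q_min/q_avg)*100 = (6.18/9.85)*100 = 62.7411%

62.7411 %


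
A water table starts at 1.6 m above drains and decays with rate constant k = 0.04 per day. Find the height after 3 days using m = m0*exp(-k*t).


m = m0 * exp(-k*t)
m = 1.6 * exp(-0.04 * 3)
m = 1.6 * exp(-0.1200)

1.4191 m


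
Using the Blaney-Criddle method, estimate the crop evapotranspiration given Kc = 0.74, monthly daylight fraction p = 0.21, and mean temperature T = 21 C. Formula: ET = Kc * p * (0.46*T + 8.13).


ET = Kc * p * (0.46*T + 8.13)
ET = 0.74 * 0.21 * (0.46*21 + 8.13)
ET = 0.74 * 0.21 * 17.7900

2.7646 mm/day


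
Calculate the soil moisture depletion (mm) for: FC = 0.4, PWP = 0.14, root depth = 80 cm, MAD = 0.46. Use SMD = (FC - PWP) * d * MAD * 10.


SMD = (FC - PWP) * d * MAD * 10
SMD = (0.4 - 0.14) * 80 * 0.46 * 10
SMD = 0.2600 * 80 * 0.46 * 10

95.6800 mm


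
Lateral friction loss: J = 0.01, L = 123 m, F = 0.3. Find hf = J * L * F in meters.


hf = J * L * F = 0.01 * 123 * 0.3 = 0.3690 m

0.3690 m


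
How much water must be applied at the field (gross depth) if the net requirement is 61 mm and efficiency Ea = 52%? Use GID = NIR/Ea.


Ea = 52% = 0.52
GID = NIR / Ea = 61 / 0.52 = 117.3077 mm

117.3077 mm


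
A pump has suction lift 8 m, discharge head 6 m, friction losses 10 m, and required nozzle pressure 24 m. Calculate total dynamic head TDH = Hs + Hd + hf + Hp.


TDH = Hs + Hd + hf + Hp = 8 + 6 + 10 + 24 = 48

48 m


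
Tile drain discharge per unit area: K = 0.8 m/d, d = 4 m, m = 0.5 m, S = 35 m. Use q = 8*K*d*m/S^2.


q = 8*K*d*m/S^2
q = 8*0.8*4*0.5/35^2
q = 12.8000 / 1225

0.0104 m/d


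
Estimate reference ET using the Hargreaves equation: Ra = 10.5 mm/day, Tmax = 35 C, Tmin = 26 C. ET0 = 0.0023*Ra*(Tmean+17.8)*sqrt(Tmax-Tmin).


Tmean = (Tmax + Tmin)/2 = (35 + 26)/2 = 30.5
ET0 = 0.0023 * 10.5 * (30.5 + 17.8) * sqrt(35 - 26)
ET0 = 0.0023 * 10.5 * 48.3 * 3.000000

3.4993 mm/day


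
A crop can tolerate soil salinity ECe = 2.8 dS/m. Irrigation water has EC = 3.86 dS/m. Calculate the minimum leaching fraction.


LR = ECiw / (5*ECe - ECiw)
LR = 3.86 / (5*2.8 - 3.86)
LR = 3.86 / 10.1400

0.3807


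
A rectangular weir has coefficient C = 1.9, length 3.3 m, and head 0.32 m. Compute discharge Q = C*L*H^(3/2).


Q = C * L * H^(3/2) = 1.9 * 3.3 * 0.32^1.5 = 1.9 * 3.3 * 0.181019

1.1350 m^3/s


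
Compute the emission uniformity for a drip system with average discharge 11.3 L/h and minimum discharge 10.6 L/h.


EU = (q_min/q_avg)*100 = (10.6/11.3)*100 = 93.8053%

93.8053 %


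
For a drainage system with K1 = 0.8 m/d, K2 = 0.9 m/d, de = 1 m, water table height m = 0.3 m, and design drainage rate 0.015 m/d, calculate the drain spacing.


S^2 = 8*K2*de*m/q + 4*K1*m^2/q
S^2 = 8*0.9*1*0.3/0.015 + 4*0.8*0.3^2/0.015
S = sqrt(163.2000)

12.7750 m


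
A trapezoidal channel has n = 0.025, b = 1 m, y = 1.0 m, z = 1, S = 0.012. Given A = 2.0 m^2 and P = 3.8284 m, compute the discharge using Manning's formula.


R = A/P = 2.0/3.8284 = 0.522411
Q = (1/0.025) * 2.0 * 0.522411^(2/3) * 0.012^0.5

5.6845 m^3/s


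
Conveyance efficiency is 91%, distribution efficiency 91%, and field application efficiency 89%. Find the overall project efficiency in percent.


Ec = 0.91, Eb = 0.91, Ea = 0.89
E = 0.91 * 0.91 * 0.89 * 100 = 73.7009%

73.7009 %


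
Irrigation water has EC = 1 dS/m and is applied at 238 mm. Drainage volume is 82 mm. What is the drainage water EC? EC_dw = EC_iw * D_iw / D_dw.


EC_dw = EC_iw * D_iw / D_dw
EC_dw = 1 * 238 / 82
EC_dw = 238 / 82

2.9024 dS/m


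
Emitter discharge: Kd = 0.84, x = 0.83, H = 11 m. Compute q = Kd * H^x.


q = Kd * H^x = 0.84 * 11^0.83 = 0.84 * 7.317385

6.1466 L/h


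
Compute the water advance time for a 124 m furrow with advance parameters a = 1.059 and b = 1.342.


t = (L/a)^(1/b)
t = (124/1.059)^(1/1.342)
t = 117.091596^(1/1.342)

34.7837 min


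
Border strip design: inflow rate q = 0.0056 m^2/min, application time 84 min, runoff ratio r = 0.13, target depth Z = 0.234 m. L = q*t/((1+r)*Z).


L = q*t/((1+r)*Z)
L = 0.0056*84/((1+0.13)*0.234)
L = 0.4704/0.26442

1.7790 m


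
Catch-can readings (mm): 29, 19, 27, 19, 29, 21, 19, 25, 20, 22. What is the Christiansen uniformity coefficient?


mean = 23.000000 mm
MAD = 3.600000 mm
CU = (1 - 3.600000/23.000000)*100

84.3478 %


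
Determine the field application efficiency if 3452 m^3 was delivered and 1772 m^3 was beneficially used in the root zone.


Ea = V_root / V_field * 100 = 1772 / 3452 * 100 = 51.3326%

51.3326 %


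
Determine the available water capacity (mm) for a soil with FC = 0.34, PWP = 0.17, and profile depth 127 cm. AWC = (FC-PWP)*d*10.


AWC = (FC - PWP) * d * 10
AWC = (0.34 - 0.17) * 127 * 10
AWC = 0.1700 * 127 * 10

215.9000 mm


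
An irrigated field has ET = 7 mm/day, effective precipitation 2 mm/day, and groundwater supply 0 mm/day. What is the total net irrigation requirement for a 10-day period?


Daily deficit = ET - Pe - GW = 7 - 2 - 0 = 5 mm/day
NIR = 5 * 10 = 50 mm

50.0000 mm


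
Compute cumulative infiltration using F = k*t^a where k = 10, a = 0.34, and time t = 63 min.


F = k * t^a = 10 * 63^0.34
F = 10 * 4.090494

40.9049 mm


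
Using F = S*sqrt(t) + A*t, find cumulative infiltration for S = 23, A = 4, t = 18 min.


F = S*sqrt(t) + A*t
F = 23*sqrt(18) + 4*18
F = 23*4.242641 + 72

169.5807 mm


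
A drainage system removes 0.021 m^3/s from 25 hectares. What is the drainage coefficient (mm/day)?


DC = Q * 86400 / (A * 10000) * 1000
DC = 0.021 * 86400 / (25 * 10000) * 1000
DC = 1814400.0000 / 250000

7.2576 mm/day


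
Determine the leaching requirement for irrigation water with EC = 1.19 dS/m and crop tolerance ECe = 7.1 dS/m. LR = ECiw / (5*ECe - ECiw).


LR = ECiw / (5*ECe - ECiw)
LR = 1.19 / (5*7.1 - 1.19)
LR = 1.19 / 34.3100

0.0347


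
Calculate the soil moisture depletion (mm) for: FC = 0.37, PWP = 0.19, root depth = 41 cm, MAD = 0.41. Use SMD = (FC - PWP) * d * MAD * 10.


SMD = (FC - PWP) * d * MAD * 10
SMD = (0.37 - 0.19) * 41 * 0.41 * 10
SMD = 0.1800 * 41 * 0.41 * 10

30.2580 mm


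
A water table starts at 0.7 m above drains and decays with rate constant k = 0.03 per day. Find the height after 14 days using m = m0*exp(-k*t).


m = m0 * exp(-k*t)
m = 0.7 * exp(-0.03 * 14)
m = 0.7 * exp(-0.4200)

0.4599 m


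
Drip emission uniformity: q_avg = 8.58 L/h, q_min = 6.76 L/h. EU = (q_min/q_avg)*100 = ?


EU = (q_min/q_avg)*100 = (6.76/8.58)*100 = 78.7879%

78.7879 %


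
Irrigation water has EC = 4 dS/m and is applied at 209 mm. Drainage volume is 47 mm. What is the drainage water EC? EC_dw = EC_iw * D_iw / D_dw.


EC_dw = EC_iw * D_iw / D_dw
EC_dw = 4 * 209 / 47
EC_dw = 836 / 47

17.7872 dS/m


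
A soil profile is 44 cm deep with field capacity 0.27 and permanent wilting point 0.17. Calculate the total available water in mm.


AWC = (FC - PWP) * d * 10
AWC = (0.27 - 0.17) * 44 * 10
AWC = 0.1000 * 44 * 10

44.0000 mm


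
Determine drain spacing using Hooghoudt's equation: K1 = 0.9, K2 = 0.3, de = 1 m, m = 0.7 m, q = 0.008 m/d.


S^2 = 8*K2*de*m/q + 4*K1*m^2/q
S^2 = 8*0.3*1*0.7/0.008 + 4*0.9*0.7^2/0.008
S = sqrt(430.5000)

20.7485 m


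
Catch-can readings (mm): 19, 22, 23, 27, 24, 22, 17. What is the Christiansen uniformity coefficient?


mean = 22.000000 mm
MAD = 2.285714 mm
CU = (1 - 2.285714/22.000000)*100

89.6104 %


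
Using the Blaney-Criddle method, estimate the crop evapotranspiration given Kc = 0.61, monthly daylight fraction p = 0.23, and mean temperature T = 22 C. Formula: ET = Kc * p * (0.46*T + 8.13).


ET = Kc * p * (0.46*T + 8.13)
ET = 0.61 * 0.23 * (0.46*22 + 8.13)
ET = 0.61 * 0.23 * 18.2500

2.5605 mm/day


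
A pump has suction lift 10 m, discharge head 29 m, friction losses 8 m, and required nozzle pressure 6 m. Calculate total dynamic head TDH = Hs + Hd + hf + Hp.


TDH = Hs + Hd + hf + Hp = 10 + 29 + 8 + 6 = 53

53 m


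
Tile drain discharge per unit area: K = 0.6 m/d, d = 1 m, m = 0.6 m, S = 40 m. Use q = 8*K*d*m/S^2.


q = 8*K*d*m/S^2
q = 8*0.6*1*0.6/40^2
q = 2.8800 / 1600

0.0018 m/d


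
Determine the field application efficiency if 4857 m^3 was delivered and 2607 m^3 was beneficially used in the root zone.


Ea = V_root / V_field * 100 = 2607 / 4857 * 100 = 53.6751%

53.6751 %


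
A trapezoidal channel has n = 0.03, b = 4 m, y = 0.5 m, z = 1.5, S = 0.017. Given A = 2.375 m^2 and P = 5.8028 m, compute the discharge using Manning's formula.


R = A/P = 2.375/5.8028 = 0.409285
Q = (1/0.03) * 2.375 * 0.409285^(2/3) * 0.017^0.5

5.6901 m^3/s


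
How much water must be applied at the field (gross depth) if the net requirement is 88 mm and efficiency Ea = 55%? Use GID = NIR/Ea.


Ea = 55% = 0.55
GID = NIR / Ea = 88 / 0.55 = 160.0000 mm

160.0000 mm


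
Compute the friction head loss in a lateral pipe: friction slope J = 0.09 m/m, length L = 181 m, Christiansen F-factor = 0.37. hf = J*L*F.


hf = J * L * F = 0.09 * 181 * 0.37 = 6.0273 m

6.0273 m


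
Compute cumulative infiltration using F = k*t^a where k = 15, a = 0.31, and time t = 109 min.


F = k * t^a = 15 * 109^0.31
F = 15 * 4.281562

64.2234 mm


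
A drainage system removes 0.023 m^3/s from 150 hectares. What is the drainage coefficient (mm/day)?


DC = Q * 86400 / (A * 10000) * 1000
DC = 0.023 * 86400 / (150 * 10000) * 1000
DC = 1987200.0000 / 1500000

1.3248 mm/day


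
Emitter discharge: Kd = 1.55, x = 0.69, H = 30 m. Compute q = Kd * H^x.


q = Kd * H^x = 1.55 * 30^0.69 = 1.55 * 10.452343

16.2011 L/h


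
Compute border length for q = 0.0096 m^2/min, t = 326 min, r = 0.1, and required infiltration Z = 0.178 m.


L = q*t/((1+r)*Z)
L = 0.0096*326/((1+0.1)*0.178)
L = 3.1296/0.1958

15.9837 m


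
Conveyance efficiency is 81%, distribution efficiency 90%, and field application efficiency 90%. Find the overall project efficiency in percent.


Ec = 0.81, Eb = 0.9, Ea = 0.9
E = 0.81 * 0.9 * 0.9 * 100 = 65.6100%

65.6100 %


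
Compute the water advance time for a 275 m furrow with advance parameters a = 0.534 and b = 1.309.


t = (L/a)^(1/b)
t = (275/0.534)^(1/1.309)
t = 514.981273^(1/1.309)

117.9373 min


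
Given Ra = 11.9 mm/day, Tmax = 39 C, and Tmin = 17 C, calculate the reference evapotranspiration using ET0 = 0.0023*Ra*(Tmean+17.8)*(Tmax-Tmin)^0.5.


Tmean = (Tmax + Tmin)/2 = (39 + 17)/2 = 28.0
ET0 = 0.0023 * 11.9 * (28.0 + 17.8) * sqrt(39 - 17)
ET0 = 0.0023 * 11.9 * 45.8 * 4.690416

5.8797 mm/day


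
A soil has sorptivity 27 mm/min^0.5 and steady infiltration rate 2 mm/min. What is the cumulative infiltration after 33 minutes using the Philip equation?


F = S*sqrt(t) + A*t
F = 27*sqrt(33) + 2*33
F = 27*5.744563 + 66

221.1032 mm


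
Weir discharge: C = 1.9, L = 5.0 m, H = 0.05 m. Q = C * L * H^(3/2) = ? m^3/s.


Q = C * L * H^(3/2) = 1.9 * 5.0 * 0.05^1.5 = 1.9 * 5.0 * 0.011180

0.1062 m^3/s


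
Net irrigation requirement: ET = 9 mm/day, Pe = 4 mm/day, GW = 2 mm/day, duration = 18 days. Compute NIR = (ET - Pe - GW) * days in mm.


Daily deficit = ET - Pe - GW = 9 - 4 - 2 = 3 mm/day
NIR = 3 * 18 = 54 mm

54.0000 mm


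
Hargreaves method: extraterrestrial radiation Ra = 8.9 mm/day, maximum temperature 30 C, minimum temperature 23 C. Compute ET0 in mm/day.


Tmean = (Tmax + Tmin)/2 = (30 + 23)/2 = 26.5
ET0 = 0.0023 * 8.9 * (26.5 + 17.8) * sqrt(30 - 23)
ET0 = 0.0023 * 8.9 * 44.3 * 2.645751

2.3992 mm/day


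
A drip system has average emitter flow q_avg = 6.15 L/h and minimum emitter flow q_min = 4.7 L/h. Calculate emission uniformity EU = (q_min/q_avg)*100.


EU = (q_min/q_avg)*100 = (4.7/6.15)*100 = 76.4228%

76.4228 %


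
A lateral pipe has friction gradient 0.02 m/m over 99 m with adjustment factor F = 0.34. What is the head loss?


hf = J * L * F = 0.02 * 99 * 0.34 = 0.6732 m

0.6732 m
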